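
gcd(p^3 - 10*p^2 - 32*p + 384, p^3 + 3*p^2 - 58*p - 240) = p^2 - 2*p - 48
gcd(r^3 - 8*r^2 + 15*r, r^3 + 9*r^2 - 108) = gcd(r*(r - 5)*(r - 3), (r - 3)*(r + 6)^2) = r - 3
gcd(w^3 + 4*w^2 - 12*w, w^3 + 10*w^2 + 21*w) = w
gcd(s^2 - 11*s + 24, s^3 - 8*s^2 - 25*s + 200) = s - 8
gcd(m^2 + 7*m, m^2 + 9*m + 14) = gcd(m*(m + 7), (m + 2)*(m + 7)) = m + 7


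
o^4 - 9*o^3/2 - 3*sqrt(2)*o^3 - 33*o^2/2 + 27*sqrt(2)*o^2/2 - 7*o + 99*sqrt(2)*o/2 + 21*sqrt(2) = (o - 7)*(o - 3*sqrt(2))*(sqrt(2)*o/2 + sqrt(2))*(sqrt(2)*o + sqrt(2)/2)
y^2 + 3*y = y*(y + 3)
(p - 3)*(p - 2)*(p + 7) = p^3 + 2*p^2 - 29*p + 42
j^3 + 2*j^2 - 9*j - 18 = (j - 3)*(j + 2)*(j + 3)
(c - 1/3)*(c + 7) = c^2 + 20*c/3 - 7/3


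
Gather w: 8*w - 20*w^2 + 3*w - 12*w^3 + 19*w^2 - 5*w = -12*w^3 - w^2 + 6*w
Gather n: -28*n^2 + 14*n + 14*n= -28*n^2 + 28*n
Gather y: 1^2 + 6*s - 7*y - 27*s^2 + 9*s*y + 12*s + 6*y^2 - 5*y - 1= -27*s^2 + 18*s + 6*y^2 + y*(9*s - 12)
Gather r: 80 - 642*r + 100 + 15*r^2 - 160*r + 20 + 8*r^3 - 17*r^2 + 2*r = 8*r^3 - 2*r^2 - 800*r + 200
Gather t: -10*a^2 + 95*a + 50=-10*a^2 + 95*a + 50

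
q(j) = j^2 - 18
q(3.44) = -6.17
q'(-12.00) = -24.00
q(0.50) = -17.75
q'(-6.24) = -12.48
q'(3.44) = 6.88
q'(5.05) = 10.10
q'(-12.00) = -24.00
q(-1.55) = -15.60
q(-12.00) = 126.00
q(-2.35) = -12.48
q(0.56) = -17.69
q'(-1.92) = -3.84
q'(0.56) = 1.12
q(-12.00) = 126.00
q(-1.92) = -14.31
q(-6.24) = 20.94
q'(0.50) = 1.00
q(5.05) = 7.50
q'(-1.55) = -3.10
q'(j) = 2*j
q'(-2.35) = -4.70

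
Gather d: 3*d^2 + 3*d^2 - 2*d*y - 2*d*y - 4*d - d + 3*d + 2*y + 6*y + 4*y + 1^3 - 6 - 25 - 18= 6*d^2 + d*(-4*y - 2) + 12*y - 48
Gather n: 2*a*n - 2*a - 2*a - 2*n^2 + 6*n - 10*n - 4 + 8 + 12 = -4*a - 2*n^2 + n*(2*a - 4) + 16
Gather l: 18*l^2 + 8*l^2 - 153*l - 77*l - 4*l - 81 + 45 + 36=26*l^2 - 234*l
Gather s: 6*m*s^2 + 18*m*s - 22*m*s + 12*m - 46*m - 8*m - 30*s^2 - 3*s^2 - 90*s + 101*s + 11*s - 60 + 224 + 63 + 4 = -42*m + s^2*(6*m - 33) + s*(22 - 4*m) + 231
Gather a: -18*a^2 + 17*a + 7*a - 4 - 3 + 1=-18*a^2 + 24*a - 6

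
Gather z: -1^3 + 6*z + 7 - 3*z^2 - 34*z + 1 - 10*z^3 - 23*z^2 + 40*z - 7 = -10*z^3 - 26*z^2 + 12*z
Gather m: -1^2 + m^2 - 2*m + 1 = m^2 - 2*m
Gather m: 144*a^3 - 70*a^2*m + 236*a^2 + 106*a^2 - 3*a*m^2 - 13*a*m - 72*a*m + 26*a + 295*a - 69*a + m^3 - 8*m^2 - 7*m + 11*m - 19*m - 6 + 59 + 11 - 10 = 144*a^3 + 342*a^2 + 252*a + m^3 + m^2*(-3*a - 8) + m*(-70*a^2 - 85*a - 15) + 54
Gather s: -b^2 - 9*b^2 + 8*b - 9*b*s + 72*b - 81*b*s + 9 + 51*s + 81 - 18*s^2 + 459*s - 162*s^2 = -10*b^2 + 80*b - 180*s^2 + s*(510 - 90*b) + 90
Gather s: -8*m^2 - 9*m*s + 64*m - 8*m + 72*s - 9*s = -8*m^2 + 56*m + s*(63 - 9*m)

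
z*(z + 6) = z^2 + 6*z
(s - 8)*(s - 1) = s^2 - 9*s + 8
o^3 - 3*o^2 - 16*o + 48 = (o - 4)*(o - 3)*(o + 4)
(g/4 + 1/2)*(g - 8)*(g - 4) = g^3/4 - 5*g^2/2 + 2*g + 16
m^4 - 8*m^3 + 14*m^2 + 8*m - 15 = (m - 5)*(m - 3)*(m - 1)*(m + 1)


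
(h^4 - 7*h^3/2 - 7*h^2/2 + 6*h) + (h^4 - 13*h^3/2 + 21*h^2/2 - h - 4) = 2*h^4 - 10*h^3 + 7*h^2 + 5*h - 4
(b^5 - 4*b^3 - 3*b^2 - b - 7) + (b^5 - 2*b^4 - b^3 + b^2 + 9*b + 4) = 2*b^5 - 2*b^4 - 5*b^3 - 2*b^2 + 8*b - 3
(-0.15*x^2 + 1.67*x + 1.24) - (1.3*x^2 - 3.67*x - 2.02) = -1.45*x^2 + 5.34*x + 3.26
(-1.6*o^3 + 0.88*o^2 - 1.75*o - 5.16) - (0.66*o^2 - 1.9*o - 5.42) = -1.6*o^3 + 0.22*o^2 + 0.15*o + 0.26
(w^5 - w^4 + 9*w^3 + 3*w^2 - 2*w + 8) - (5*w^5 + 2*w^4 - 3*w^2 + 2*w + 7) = -4*w^5 - 3*w^4 + 9*w^3 + 6*w^2 - 4*w + 1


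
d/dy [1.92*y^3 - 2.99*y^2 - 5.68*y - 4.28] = 5.76*y^2 - 5.98*y - 5.68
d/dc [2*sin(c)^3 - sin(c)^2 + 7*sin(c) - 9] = (6*sin(c)^2 - 2*sin(c) + 7)*cos(c)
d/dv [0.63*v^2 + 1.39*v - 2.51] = 1.26*v + 1.39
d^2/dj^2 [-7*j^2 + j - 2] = -14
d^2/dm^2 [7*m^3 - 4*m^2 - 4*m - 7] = 42*m - 8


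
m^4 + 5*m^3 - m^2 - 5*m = m*(m - 1)*(m + 1)*(m + 5)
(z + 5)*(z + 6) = z^2 + 11*z + 30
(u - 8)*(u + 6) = u^2 - 2*u - 48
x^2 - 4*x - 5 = (x - 5)*(x + 1)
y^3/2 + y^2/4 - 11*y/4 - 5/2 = (y/2 + 1)*(y - 5/2)*(y + 1)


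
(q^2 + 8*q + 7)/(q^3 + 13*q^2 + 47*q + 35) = 1/(q + 5)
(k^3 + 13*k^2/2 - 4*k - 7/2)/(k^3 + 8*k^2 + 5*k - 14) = (k + 1/2)/(k + 2)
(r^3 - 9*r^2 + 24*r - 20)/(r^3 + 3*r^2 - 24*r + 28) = (r - 5)/(r + 7)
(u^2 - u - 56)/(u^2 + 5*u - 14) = (u - 8)/(u - 2)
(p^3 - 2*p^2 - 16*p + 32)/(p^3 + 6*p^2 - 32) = (p - 4)/(p + 4)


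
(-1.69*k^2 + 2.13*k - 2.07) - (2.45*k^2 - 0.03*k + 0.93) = -4.14*k^2 + 2.16*k - 3.0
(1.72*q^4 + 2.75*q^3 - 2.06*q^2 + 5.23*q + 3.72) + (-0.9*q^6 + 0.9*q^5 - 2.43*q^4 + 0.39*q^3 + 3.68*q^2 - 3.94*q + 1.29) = -0.9*q^6 + 0.9*q^5 - 0.71*q^4 + 3.14*q^3 + 1.62*q^2 + 1.29*q + 5.01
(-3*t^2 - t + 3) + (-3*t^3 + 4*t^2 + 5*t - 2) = -3*t^3 + t^2 + 4*t + 1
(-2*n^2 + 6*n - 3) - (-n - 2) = -2*n^2 + 7*n - 1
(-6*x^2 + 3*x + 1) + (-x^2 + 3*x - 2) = -7*x^2 + 6*x - 1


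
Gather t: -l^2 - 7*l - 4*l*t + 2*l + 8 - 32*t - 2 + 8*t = -l^2 - 5*l + t*(-4*l - 24) + 6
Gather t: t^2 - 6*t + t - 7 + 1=t^2 - 5*t - 6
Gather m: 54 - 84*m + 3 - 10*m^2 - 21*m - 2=-10*m^2 - 105*m + 55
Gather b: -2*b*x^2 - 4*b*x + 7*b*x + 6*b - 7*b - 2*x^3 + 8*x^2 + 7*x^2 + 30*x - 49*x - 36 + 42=b*(-2*x^2 + 3*x - 1) - 2*x^3 + 15*x^2 - 19*x + 6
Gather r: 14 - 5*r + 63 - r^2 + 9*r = -r^2 + 4*r + 77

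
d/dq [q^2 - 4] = 2*q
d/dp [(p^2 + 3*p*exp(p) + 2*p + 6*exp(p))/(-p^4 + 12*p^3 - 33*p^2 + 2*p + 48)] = (2*(p^2 + 3*p*exp(p) + 2*p + 6*exp(p))*(2*p^3 - 18*p^2 + 33*p - 1) + (3*p*exp(p) + 2*p + 9*exp(p) + 2)*(-p^4 + 12*p^3 - 33*p^2 + 2*p + 48))/(-p^4 + 12*p^3 - 33*p^2 + 2*p + 48)^2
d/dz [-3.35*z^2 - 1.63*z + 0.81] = -6.7*z - 1.63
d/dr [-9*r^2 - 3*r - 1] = -18*r - 3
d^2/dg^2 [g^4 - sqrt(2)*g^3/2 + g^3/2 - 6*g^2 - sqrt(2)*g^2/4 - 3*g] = 12*g^2 - 3*sqrt(2)*g + 3*g - 12 - sqrt(2)/2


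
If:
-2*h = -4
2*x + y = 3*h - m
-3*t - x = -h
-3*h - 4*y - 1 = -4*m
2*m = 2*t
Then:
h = 2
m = -15/16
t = -15/16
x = 77/16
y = -43/16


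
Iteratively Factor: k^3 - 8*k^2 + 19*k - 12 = (k - 1)*(k^2 - 7*k + 12) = (k - 4)*(k - 1)*(k - 3)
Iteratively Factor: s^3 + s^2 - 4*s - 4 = (s - 2)*(s^2 + 3*s + 2) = (s - 2)*(s + 2)*(s + 1)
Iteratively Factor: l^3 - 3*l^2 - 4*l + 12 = (l - 3)*(l^2 - 4) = (l - 3)*(l - 2)*(l + 2)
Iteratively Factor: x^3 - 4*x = (x + 2)*(x^2 - 2*x) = (x - 2)*(x + 2)*(x)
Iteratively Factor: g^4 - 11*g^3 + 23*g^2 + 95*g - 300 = (g - 4)*(g^3 - 7*g^2 - 5*g + 75) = (g - 4)*(g + 3)*(g^2 - 10*g + 25) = (g - 5)*(g - 4)*(g + 3)*(g - 5)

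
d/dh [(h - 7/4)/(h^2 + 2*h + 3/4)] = 4*(-4*h^2 + 14*h + 17)/(16*h^4 + 64*h^3 + 88*h^2 + 48*h + 9)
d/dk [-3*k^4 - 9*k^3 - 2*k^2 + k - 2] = -12*k^3 - 27*k^2 - 4*k + 1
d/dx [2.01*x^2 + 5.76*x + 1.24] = 4.02*x + 5.76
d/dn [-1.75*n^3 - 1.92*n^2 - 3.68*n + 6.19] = -5.25*n^2 - 3.84*n - 3.68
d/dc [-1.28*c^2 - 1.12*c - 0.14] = -2.56*c - 1.12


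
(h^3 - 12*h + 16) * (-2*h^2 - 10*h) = -2*h^5 - 10*h^4 + 24*h^3 + 88*h^2 - 160*h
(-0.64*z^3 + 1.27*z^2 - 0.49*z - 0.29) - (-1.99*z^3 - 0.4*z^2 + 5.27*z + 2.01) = 1.35*z^3 + 1.67*z^2 - 5.76*z - 2.3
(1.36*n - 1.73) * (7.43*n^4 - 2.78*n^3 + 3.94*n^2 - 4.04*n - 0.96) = 10.1048*n^5 - 16.6347*n^4 + 10.1678*n^3 - 12.3106*n^2 + 5.6836*n + 1.6608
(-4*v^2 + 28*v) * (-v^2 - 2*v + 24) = 4*v^4 - 20*v^3 - 152*v^2 + 672*v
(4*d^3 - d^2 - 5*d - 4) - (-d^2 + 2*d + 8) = 4*d^3 - 7*d - 12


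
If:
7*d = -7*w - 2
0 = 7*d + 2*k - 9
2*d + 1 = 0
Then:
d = -1/2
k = 25/4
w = 3/14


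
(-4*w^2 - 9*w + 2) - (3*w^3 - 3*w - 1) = -3*w^3 - 4*w^2 - 6*w + 3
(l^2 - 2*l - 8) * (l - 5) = l^3 - 7*l^2 + 2*l + 40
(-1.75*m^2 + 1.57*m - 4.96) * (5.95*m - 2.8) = -10.4125*m^3 + 14.2415*m^2 - 33.908*m + 13.888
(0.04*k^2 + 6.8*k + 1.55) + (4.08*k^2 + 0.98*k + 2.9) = 4.12*k^2 + 7.78*k + 4.45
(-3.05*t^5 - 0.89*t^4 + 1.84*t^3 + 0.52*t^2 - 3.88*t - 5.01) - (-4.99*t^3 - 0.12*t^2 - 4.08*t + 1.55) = -3.05*t^5 - 0.89*t^4 + 6.83*t^3 + 0.64*t^2 + 0.2*t - 6.56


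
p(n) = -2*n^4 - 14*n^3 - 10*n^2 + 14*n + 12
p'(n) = -8*n^3 - 42*n^2 - 20*n + 14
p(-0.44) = 5.02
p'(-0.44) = 15.35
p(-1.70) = 11.38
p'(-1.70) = -34.08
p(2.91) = -520.35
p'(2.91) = -597.00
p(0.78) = 9.45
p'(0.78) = -30.95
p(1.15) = -9.92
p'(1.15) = -76.71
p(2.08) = -165.56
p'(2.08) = -281.30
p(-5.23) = 171.67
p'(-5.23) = 114.22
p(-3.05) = 100.42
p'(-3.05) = -88.72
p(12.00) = -66924.00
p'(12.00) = -20098.00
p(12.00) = -66924.00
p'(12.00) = -20098.00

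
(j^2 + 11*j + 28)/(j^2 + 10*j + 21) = (j + 4)/(j + 3)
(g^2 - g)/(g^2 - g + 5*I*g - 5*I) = g/(g + 5*I)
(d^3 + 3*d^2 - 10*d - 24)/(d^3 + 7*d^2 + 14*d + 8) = (d - 3)/(d + 1)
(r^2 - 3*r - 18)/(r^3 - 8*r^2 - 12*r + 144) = (r + 3)/(r^2 - 2*r - 24)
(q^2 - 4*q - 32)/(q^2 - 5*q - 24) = (q + 4)/(q + 3)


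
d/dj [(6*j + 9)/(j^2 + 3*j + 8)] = 3*(2*j^2 + 6*j - (2*j + 3)^2 + 16)/(j^2 + 3*j + 8)^2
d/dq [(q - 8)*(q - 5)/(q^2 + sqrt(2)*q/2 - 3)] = 2*(-(q - 8)*(q - 5)*(4*q + sqrt(2)) + (2*q - 13)*(2*q^2 + sqrt(2)*q - 6))/(2*q^2 + sqrt(2)*q - 6)^2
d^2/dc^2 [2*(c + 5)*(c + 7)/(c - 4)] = 396/(c^3 - 12*c^2 + 48*c - 64)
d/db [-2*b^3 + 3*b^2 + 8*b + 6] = -6*b^2 + 6*b + 8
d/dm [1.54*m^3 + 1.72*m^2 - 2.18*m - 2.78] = 4.62*m^2 + 3.44*m - 2.18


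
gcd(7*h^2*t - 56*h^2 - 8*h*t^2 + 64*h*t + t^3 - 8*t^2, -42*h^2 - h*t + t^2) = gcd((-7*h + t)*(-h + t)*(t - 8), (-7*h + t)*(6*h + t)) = -7*h + t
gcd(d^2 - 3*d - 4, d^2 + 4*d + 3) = d + 1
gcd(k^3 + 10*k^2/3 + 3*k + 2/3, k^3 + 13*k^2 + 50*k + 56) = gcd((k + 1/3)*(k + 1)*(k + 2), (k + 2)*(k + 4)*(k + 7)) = k + 2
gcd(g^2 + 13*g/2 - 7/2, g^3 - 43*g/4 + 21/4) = g - 1/2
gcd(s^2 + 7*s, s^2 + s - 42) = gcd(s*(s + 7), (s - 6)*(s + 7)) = s + 7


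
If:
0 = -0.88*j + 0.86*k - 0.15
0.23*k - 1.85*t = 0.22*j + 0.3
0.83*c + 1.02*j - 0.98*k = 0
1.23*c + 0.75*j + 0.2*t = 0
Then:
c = 0.21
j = -0.31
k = -0.14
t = -0.14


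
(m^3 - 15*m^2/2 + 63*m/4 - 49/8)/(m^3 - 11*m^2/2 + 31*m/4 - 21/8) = (2*m - 7)/(2*m - 3)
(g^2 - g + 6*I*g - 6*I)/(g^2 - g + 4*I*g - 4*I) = (g + 6*I)/(g + 4*I)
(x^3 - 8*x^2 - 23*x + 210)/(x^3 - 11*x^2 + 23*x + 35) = (x^2 - x - 30)/(x^2 - 4*x - 5)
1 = 1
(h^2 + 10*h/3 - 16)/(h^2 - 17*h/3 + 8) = (h + 6)/(h - 3)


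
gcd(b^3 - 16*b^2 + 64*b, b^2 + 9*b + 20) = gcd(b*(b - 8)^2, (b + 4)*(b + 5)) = 1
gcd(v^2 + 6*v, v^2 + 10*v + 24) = v + 6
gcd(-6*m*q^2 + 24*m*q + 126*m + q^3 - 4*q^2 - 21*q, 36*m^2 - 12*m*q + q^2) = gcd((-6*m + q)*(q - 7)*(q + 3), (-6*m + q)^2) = -6*m + q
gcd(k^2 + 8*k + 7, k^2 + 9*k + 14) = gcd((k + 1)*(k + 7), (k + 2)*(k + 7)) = k + 7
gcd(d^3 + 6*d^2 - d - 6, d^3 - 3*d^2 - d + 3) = d^2 - 1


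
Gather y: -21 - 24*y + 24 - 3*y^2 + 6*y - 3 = -3*y^2 - 18*y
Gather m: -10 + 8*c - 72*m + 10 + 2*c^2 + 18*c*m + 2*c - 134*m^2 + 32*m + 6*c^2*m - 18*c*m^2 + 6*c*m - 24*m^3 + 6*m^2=2*c^2 + 10*c - 24*m^3 + m^2*(-18*c - 128) + m*(6*c^2 + 24*c - 40)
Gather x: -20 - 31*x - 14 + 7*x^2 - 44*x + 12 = 7*x^2 - 75*x - 22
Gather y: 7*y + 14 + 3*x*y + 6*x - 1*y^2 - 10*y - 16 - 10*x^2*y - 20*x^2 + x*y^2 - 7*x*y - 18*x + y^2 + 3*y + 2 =-20*x^2 + x*y^2 - 12*x + y*(-10*x^2 - 4*x)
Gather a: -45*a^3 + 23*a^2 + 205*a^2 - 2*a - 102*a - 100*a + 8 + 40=-45*a^3 + 228*a^2 - 204*a + 48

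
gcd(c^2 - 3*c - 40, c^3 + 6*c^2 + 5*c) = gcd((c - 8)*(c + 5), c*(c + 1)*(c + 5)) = c + 5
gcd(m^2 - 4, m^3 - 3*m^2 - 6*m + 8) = m + 2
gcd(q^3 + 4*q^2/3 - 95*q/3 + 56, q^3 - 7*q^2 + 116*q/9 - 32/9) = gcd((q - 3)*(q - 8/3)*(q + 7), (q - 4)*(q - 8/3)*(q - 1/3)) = q - 8/3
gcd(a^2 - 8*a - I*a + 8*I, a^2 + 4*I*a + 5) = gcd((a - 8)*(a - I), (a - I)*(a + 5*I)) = a - I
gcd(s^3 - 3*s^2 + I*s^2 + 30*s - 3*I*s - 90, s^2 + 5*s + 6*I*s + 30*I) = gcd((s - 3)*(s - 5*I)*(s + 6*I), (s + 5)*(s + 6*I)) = s + 6*I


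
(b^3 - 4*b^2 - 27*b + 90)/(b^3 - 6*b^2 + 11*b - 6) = (b^2 - b - 30)/(b^2 - 3*b + 2)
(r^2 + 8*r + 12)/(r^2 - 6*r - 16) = (r + 6)/(r - 8)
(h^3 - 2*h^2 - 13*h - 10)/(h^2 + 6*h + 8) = (h^2 - 4*h - 5)/(h + 4)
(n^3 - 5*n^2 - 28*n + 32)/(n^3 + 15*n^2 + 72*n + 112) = (n^2 - 9*n + 8)/(n^2 + 11*n + 28)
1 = 1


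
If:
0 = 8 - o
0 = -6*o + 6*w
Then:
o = 8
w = 8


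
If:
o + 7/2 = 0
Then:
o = -7/2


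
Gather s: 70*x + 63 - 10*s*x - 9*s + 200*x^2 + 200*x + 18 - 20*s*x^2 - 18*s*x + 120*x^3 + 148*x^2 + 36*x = s*(-20*x^2 - 28*x - 9) + 120*x^3 + 348*x^2 + 306*x + 81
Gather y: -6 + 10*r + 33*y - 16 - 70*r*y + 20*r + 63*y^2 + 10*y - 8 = 30*r + 63*y^2 + y*(43 - 70*r) - 30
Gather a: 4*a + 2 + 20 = 4*a + 22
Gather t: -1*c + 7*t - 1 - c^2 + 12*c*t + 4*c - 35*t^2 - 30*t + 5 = -c^2 + 3*c - 35*t^2 + t*(12*c - 23) + 4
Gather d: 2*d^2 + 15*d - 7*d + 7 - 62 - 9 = 2*d^2 + 8*d - 64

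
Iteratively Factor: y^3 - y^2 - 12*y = (y + 3)*(y^2 - 4*y) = (y - 4)*(y + 3)*(y)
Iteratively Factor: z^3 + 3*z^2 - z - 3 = (z + 3)*(z^2 - 1) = (z - 1)*(z + 3)*(z + 1)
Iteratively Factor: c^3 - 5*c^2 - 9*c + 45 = (c + 3)*(c^2 - 8*c + 15) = (c - 5)*(c + 3)*(c - 3)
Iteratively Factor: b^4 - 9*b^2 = (b)*(b^3 - 9*b) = b^2*(b^2 - 9) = b^2*(b - 3)*(b + 3)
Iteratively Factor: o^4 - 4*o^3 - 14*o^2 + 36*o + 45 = (o + 1)*(o^3 - 5*o^2 - 9*o + 45) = (o + 1)*(o + 3)*(o^2 - 8*o + 15) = (o - 5)*(o + 1)*(o + 3)*(o - 3)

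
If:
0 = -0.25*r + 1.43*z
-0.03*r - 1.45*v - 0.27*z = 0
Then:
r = 5.72*z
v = -0.304551724137931*z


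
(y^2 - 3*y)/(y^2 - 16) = y*(y - 3)/(y^2 - 16)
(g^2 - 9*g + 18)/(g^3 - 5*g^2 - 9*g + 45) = (g - 6)/(g^2 - 2*g - 15)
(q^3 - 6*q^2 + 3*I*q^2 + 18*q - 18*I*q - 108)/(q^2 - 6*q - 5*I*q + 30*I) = (q^2 + 3*I*q + 18)/(q - 5*I)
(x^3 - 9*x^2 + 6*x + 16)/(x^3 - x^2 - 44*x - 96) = (x^2 - x - 2)/(x^2 + 7*x + 12)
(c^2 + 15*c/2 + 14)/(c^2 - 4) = (c^2 + 15*c/2 + 14)/(c^2 - 4)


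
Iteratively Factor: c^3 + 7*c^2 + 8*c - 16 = (c + 4)*(c^2 + 3*c - 4) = (c - 1)*(c + 4)*(c + 4)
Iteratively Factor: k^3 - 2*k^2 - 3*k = (k)*(k^2 - 2*k - 3) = k*(k + 1)*(k - 3)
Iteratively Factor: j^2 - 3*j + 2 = (j - 2)*(j - 1)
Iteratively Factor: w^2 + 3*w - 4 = (w - 1)*(w + 4)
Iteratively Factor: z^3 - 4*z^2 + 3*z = (z - 3)*(z^2 - z) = (z - 3)*(z - 1)*(z)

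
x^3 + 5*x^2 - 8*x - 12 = (x - 2)*(x + 1)*(x + 6)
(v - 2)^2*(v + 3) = v^3 - v^2 - 8*v + 12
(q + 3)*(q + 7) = q^2 + 10*q + 21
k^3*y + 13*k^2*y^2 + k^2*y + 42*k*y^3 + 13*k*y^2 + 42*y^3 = (k + 6*y)*(k + 7*y)*(k*y + y)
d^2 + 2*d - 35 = (d - 5)*(d + 7)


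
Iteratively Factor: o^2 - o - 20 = (o + 4)*(o - 5)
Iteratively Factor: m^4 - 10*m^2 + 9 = (m - 1)*(m^3 + m^2 - 9*m - 9) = (m - 3)*(m - 1)*(m^2 + 4*m + 3) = (m - 3)*(m - 1)*(m + 1)*(m + 3)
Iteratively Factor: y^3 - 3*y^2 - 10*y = (y)*(y^2 - 3*y - 10) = y*(y - 5)*(y + 2)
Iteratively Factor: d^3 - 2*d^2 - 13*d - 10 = (d + 2)*(d^2 - 4*d - 5) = (d + 1)*(d + 2)*(d - 5)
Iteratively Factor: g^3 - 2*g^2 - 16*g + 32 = (g - 2)*(g^2 - 16) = (g - 2)*(g + 4)*(g - 4)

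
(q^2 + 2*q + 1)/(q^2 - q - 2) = (q + 1)/(q - 2)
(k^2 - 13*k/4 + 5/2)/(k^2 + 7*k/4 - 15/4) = (k - 2)/(k + 3)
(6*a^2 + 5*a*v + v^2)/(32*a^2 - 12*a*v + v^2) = (6*a^2 + 5*a*v + v^2)/(32*a^2 - 12*a*v + v^2)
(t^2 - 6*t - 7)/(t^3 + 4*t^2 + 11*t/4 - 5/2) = 4*(t^2 - 6*t - 7)/(4*t^3 + 16*t^2 + 11*t - 10)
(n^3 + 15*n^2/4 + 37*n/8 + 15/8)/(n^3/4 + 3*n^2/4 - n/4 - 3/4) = (8*n^2 + 22*n + 15)/(2*(n^2 + 2*n - 3))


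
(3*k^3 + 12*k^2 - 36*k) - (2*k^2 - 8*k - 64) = 3*k^3 + 10*k^2 - 28*k + 64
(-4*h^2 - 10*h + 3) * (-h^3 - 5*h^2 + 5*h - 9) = 4*h^5 + 30*h^4 + 27*h^3 - 29*h^2 + 105*h - 27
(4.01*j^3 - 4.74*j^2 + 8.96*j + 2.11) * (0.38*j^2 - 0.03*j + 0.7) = 1.5238*j^5 - 1.9215*j^4 + 6.354*j^3 - 2.785*j^2 + 6.2087*j + 1.477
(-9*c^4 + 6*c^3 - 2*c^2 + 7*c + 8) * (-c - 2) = 9*c^5 + 12*c^4 - 10*c^3 - 3*c^2 - 22*c - 16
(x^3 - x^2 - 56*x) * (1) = x^3 - x^2 - 56*x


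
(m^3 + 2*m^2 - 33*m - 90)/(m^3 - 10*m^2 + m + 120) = (m^2 - m - 30)/(m^2 - 13*m + 40)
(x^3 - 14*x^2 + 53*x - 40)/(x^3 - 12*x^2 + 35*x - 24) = (x - 5)/(x - 3)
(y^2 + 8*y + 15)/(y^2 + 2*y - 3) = (y + 5)/(y - 1)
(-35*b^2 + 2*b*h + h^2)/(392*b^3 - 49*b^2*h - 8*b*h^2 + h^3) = (-5*b + h)/(56*b^2 - 15*b*h + h^2)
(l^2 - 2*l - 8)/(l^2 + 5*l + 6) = (l - 4)/(l + 3)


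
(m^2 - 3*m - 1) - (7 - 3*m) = m^2 - 8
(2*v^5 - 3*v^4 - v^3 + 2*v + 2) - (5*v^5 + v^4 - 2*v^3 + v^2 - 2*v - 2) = -3*v^5 - 4*v^4 + v^3 - v^2 + 4*v + 4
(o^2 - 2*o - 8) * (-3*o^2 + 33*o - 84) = -3*o^4 + 39*o^3 - 126*o^2 - 96*o + 672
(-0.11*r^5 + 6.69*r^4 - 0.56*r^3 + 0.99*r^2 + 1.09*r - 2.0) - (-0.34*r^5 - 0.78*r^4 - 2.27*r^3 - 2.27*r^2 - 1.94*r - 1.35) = 0.23*r^5 + 7.47*r^4 + 1.71*r^3 + 3.26*r^2 + 3.03*r - 0.65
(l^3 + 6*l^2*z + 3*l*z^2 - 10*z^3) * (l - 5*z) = l^4 + l^3*z - 27*l^2*z^2 - 25*l*z^3 + 50*z^4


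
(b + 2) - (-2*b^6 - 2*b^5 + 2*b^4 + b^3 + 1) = 2*b^6 + 2*b^5 - 2*b^4 - b^3 + b + 1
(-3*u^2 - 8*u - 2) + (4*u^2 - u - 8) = u^2 - 9*u - 10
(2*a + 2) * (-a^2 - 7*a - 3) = -2*a^3 - 16*a^2 - 20*a - 6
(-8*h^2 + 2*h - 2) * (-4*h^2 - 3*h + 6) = 32*h^4 + 16*h^3 - 46*h^2 + 18*h - 12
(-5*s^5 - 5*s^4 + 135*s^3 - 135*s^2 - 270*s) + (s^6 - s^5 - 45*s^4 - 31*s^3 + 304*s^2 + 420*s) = s^6 - 6*s^5 - 50*s^4 + 104*s^3 + 169*s^2 + 150*s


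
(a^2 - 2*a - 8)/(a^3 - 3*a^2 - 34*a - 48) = (a - 4)/(a^2 - 5*a - 24)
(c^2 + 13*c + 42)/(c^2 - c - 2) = (c^2 + 13*c + 42)/(c^2 - c - 2)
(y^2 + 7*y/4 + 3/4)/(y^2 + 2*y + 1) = (y + 3/4)/(y + 1)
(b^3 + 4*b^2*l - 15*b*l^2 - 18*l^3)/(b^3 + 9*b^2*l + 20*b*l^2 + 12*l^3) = (b - 3*l)/(b + 2*l)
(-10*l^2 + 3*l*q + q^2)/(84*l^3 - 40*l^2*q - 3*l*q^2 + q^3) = (5*l + q)/(-42*l^2 - l*q + q^2)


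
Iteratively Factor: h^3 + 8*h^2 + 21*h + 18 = (h + 2)*(h^2 + 6*h + 9) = (h + 2)*(h + 3)*(h + 3)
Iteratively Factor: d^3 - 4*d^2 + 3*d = (d)*(d^2 - 4*d + 3) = d*(d - 1)*(d - 3)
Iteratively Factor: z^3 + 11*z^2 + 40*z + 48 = (z + 4)*(z^2 + 7*z + 12) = (z + 4)^2*(z + 3)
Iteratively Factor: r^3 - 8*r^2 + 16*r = (r)*(r^2 - 8*r + 16) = r*(r - 4)*(r - 4)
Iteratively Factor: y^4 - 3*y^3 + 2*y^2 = (y)*(y^3 - 3*y^2 + 2*y) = y*(y - 2)*(y^2 - y) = y^2*(y - 2)*(y - 1)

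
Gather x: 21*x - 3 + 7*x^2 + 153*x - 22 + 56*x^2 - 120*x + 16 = 63*x^2 + 54*x - 9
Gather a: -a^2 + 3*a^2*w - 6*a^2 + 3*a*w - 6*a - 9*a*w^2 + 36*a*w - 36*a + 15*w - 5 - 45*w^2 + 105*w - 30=a^2*(3*w - 7) + a*(-9*w^2 + 39*w - 42) - 45*w^2 + 120*w - 35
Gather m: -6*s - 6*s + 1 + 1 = 2 - 12*s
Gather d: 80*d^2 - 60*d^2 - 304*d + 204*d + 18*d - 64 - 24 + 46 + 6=20*d^2 - 82*d - 36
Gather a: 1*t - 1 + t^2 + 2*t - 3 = t^2 + 3*t - 4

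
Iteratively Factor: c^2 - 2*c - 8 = (c - 4)*(c + 2)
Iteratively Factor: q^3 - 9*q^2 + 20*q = (q)*(q^2 - 9*q + 20) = q*(q - 5)*(q - 4)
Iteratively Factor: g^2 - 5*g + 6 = (g - 3)*(g - 2)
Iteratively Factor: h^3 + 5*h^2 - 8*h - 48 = (h + 4)*(h^2 + h - 12) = (h + 4)^2*(h - 3)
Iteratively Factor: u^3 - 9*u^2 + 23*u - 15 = (u - 3)*(u^2 - 6*u + 5) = (u - 5)*(u - 3)*(u - 1)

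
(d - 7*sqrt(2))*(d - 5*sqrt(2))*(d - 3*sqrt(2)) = d^3 - 15*sqrt(2)*d^2 + 142*d - 210*sqrt(2)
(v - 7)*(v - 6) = v^2 - 13*v + 42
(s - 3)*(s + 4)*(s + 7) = s^3 + 8*s^2 - 5*s - 84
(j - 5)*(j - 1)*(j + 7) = j^3 + j^2 - 37*j + 35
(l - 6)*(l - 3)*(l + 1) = l^3 - 8*l^2 + 9*l + 18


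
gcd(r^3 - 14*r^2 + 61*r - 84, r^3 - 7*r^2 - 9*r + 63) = r^2 - 10*r + 21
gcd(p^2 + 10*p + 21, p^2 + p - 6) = p + 3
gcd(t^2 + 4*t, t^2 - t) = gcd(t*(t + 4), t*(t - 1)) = t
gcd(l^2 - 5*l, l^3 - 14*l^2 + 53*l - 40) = l - 5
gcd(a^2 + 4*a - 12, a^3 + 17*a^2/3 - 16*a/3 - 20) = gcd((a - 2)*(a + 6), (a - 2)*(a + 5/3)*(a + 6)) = a^2 + 4*a - 12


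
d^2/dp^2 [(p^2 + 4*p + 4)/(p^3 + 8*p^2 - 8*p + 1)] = 2*(p^6 + 12*p^5 + 144*p^4 + 601*p^3 + 624*p^2 - 876*p + 257)/(p^9 + 24*p^8 + 168*p^7 + 131*p^6 - 1296*p^5 + 1680*p^4 - 893*p^3 + 216*p^2 - 24*p + 1)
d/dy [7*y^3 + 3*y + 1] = 21*y^2 + 3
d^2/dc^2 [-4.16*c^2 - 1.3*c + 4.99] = -8.32000000000000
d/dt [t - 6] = 1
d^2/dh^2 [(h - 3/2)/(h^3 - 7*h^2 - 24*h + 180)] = (6*h^3 + 12*h^2 + 242*h + 87)/(h^7 - 9*h^6 - 69*h^5 + 701*h^4 + 1536*h^3 - 18360*h^2 - 10800*h + 162000)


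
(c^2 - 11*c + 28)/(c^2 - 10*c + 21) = (c - 4)/(c - 3)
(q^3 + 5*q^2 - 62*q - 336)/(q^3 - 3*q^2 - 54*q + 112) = (q + 6)/(q - 2)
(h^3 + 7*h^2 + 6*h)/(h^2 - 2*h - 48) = h*(h + 1)/(h - 8)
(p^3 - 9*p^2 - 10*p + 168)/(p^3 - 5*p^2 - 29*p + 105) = (p^2 - 2*p - 24)/(p^2 + 2*p - 15)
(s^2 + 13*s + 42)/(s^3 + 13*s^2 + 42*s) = 1/s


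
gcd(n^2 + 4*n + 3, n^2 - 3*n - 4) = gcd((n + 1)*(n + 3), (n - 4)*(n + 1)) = n + 1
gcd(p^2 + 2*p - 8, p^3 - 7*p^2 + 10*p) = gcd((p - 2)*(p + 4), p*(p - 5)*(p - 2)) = p - 2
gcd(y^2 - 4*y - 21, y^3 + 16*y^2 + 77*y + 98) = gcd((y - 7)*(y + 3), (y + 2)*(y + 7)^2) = 1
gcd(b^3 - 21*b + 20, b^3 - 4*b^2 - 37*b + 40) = b^2 + 4*b - 5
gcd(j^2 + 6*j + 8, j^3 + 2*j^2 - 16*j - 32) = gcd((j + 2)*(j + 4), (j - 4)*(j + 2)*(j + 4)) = j^2 + 6*j + 8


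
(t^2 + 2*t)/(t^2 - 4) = t/(t - 2)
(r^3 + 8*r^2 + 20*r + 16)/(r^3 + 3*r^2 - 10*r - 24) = (r + 2)/(r - 3)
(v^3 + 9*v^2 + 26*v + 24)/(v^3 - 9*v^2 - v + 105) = (v^2 + 6*v + 8)/(v^2 - 12*v + 35)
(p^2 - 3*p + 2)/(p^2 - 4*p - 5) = (-p^2 + 3*p - 2)/(-p^2 + 4*p + 5)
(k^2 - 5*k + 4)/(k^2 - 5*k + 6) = (k^2 - 5*k + 4)/(k^2 - 5*k + 6)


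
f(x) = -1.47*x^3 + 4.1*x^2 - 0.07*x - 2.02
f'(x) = -4.41*x^2 + 8.2*x - 0.07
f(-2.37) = 40.74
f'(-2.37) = -44.27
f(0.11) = -1.98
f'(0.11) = 0.78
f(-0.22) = -1.79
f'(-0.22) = -2.09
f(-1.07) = 4.55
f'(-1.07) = -13.89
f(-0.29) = -1.62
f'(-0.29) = -2.82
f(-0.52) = -0.67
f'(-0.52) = -5.53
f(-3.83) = 140.98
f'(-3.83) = -96.17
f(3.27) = -9.81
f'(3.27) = -20.41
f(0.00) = -2.02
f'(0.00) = -0.07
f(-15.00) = 5882.78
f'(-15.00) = -1115.32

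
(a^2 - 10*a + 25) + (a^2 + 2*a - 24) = 2*a^2 - 8*a + 1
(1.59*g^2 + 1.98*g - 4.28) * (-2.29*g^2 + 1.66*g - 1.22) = -3.6411*g^4 - 1.8948*g^3 + 11.1482*g^2 - 9.5204*g + 5.2216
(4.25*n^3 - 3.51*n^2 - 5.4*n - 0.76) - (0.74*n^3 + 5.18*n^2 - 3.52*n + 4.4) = 3.51*n^3 - 8.69*n^2 - 1.88*n - 5.16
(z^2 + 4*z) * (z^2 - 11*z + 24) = z^4 - 7*z^3 - 20*z^2 + 96*z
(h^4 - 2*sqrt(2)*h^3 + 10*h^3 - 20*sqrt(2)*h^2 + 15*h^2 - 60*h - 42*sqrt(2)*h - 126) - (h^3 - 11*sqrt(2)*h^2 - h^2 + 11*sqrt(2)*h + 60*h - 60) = h^4 - 2*sqrt(2)*h^3 + 9*h^3 - 9*sqrt(2)*h^2 + 16*h^2 - 120*h - 53*sqrt(2)*h - 66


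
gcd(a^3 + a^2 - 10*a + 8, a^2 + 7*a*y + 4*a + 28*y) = a + 4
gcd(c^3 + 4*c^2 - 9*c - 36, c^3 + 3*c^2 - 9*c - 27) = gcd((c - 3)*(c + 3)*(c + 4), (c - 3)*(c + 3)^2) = c^2 - 9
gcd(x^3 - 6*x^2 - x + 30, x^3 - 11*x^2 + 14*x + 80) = x^2 - 3*x - 10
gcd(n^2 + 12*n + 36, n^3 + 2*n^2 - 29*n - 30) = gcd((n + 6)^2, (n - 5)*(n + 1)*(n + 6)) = n + 6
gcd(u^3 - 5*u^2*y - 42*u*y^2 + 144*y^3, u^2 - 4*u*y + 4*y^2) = 1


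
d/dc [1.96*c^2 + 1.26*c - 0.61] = 3.92*c + 1.26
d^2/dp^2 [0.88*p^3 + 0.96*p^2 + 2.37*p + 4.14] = 5.28*p + 1.92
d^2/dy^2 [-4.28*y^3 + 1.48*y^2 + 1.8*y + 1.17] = 2.96 - 25.68*y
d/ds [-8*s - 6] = -8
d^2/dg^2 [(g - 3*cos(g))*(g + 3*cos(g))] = 20 - 36*sin(g)^2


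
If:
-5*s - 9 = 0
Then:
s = -9/5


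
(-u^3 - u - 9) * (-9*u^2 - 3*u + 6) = 9*u^5 + 3*u^4 + 3*u^3 + 84*u^2 + 21*u - 54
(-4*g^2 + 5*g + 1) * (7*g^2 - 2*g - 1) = -28*g^4 + 43*g^3 + g^2 - 7*g - 1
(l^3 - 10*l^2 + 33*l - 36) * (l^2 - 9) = l^5 - 10*l^4 + 24*l^3 + 54*l^2 - 297*l + 324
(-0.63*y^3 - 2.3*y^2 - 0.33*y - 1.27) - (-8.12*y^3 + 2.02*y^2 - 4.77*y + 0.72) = 7.49*y^3 - 4.32*y^2 + 4.44*y - 1.99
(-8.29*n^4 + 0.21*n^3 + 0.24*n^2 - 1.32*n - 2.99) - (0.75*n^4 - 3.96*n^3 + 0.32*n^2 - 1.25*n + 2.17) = -9.04*n^4 + 4.17*n^3 - 0.08*n^2 - 0.0700000000000001*n - 5.16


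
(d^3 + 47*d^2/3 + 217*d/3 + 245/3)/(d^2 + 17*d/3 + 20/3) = (d^2 + 14*d + 49)/(d + 4)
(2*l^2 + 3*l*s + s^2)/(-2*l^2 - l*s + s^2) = (2*l + s)/(-2*l + s)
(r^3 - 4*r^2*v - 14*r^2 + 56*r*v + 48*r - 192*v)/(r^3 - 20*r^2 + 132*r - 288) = (r - 4*v)/(r - 6)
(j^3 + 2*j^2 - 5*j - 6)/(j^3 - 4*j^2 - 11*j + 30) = (j + 1)/(j - 5)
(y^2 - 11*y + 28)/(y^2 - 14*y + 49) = (y - 4)/(y - 7)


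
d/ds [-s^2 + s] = 1 - 2*s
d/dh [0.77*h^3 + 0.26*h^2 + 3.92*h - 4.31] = 2.31*h^2 + 0.52*h + 3.92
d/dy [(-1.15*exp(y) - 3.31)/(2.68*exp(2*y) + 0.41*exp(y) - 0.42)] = (3.082*exp(2*y) + 17.7416*exp(y) + 1.8401)*exp(y)/(7.1824*exp(4*y) + 2.1976*exp(3*y) - 2.0831*exp(2*y) - 0.3444*exp(y) + 0.1764)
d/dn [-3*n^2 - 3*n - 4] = -6*n - 3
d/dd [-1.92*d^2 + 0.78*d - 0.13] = 0.78 - 3.84*d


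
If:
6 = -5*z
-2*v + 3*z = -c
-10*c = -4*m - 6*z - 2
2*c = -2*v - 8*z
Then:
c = 22/5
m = 123/10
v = 2/5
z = -6/5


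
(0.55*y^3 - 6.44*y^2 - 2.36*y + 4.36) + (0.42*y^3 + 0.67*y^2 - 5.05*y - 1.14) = 0.97*y^3 - 5.77*y^2 - 7.41*y + 3.22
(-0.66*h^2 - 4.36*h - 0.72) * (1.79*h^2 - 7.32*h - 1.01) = -1.1814*h^4 - 2.9732*h^3 + 31.293*h^2 + 9.674*h + 0.7272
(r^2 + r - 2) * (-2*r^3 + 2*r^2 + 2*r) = -2*r^5 + 8*r^3 - 2*r^2 - 4*r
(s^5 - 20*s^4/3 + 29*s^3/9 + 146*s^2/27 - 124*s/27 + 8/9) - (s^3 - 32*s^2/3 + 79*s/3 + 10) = s^5 - 20*s^4/3 + 20*s^3/9 + 434*s^2/27 - 835*s/27 - 82/9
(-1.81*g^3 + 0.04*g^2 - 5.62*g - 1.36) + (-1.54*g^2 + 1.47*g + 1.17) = -1.81*g^3 - 1.5*g^2 - 4.15*g - 0.19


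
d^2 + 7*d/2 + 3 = (d + 3/2)*(d + 2)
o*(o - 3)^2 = o^3 - 6*o^2 + 9*o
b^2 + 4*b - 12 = (b - 2)*(b + 6)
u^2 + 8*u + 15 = (u + 3)*(u + 5)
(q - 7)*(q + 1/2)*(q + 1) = q^3 - 11*q^2/2 - 10*q - 7/2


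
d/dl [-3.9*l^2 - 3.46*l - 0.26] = -7.8*l - 3.46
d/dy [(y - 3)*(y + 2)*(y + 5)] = 3*y^2 + 8*y - 11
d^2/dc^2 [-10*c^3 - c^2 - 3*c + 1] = -60*c - 2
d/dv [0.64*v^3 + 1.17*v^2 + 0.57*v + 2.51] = 1.92*v^2 + 2.34*v + 0.57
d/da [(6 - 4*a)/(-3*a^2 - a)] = 6*(-2*a^2 + 6*a + 1)/(a^2*(9*a^2 + 6*a + 1))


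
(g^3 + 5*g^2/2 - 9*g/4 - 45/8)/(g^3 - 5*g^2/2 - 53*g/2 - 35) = (g^2 - 9/4)/(g^2 - 5*g - 14)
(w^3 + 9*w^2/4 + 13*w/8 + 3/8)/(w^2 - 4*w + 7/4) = (8*w^3 + 18*w^2 + 13*w + 3)/(2*(4*w^2 - 16*w + 7))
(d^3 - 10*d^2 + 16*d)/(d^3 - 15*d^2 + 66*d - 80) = d/(d - 5)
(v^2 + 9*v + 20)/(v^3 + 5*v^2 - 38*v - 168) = (v + 5)/(v^2 + v - 42)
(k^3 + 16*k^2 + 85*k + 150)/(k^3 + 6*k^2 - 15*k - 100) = (k + 6)/(k - 4)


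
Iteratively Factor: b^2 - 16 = (b + 4)*(b - 4)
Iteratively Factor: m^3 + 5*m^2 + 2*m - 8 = (m - 1)*(m^2 + 6*m + 8) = (m - 1)*(m + 2)*(m + 4)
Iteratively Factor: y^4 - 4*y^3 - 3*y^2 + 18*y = (y)*(y^3 - 4*y^2 - 3*y + 18) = y*(y - 3)*(y^2 - y - 6) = y*(y - 3)^2*(y + 2)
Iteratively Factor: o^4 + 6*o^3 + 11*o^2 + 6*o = (o + 3)*(o^3 + 3*o^2 + 2*o) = (o + 2)*(o + 3)*(o^2 + o) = (o + 1)*(o + 2)*(o + 3)*(o)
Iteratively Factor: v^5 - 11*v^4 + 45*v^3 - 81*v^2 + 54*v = (v - 3)*(v^4 - 8*v^3 + 21*v^2 - 18*v) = v*(v - 3)*(v^3 - 8*v^2 + 21*v - 18) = v*(v - 3)^2*(v^2 - 5*v + 6) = v*(v - 3)^3*(v - 2)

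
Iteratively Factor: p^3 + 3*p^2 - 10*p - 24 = (p + 4)*(p^2 - p - 6) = (p - 3)*(p + 4)*(p + 2)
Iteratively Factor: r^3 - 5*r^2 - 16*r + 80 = (r - 4)*(r^2 - r - 20) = (r - 5)*(r - 4)*(r + 4)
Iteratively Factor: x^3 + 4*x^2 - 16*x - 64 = (x + 4)*(x^2 - 16) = (x - 4)*(x + 4)*(x + 4)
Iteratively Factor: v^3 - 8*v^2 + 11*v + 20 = (v + 1)*(v^2 - 9*v + 20) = (v - 4)*(v + 1)*(v - 5)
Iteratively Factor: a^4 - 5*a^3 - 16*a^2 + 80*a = (a)*(a^3 - 5*a^2 - 16*a + 80) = a*(a + 4)*(a^2 - 9*a + 20) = a*(a - 5)*(a + 4)*(a - 4)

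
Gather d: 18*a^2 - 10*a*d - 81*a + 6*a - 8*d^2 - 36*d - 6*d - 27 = 18*a^2 - 75*a - 8*d^2 + d*(-10*a - 42) - 27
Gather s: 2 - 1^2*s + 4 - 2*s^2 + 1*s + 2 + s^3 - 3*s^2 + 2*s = s^3 - 5*s^2 + 2*s + 8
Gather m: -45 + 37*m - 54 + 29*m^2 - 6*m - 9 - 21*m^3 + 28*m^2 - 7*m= -21*m^3 + 57*m^2 + 24*m - 108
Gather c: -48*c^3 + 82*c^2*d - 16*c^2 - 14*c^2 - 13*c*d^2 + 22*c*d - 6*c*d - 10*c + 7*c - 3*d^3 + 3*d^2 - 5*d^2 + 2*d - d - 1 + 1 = -48*c^3 + c^2*(82*d - 30) + c*(-13*d^2 + 16*d - 3) - 3*d^3 - 2*d^2 + d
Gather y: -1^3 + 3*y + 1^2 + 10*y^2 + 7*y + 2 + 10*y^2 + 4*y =20*y^2 + 14*y + 2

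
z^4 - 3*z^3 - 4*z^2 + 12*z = z*(z - 3)*(z - 2)*(z + 2)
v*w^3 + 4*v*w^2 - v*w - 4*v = (w - 1)*(w + 4)*(v*w + v)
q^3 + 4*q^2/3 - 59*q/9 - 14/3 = (q - 7/3)*(q + 2/3)*(q + 3)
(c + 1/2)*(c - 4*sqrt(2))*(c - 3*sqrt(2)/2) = c^3 - 11*sqrt(2)*c^2/2 + c^2/2 - 11*sqrt(2)*c/4 + 12*c + 6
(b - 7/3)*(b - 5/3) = b^2 - 4*b + 35/9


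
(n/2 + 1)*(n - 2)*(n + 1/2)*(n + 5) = n^4/2 + 11*n^3/4 - 3*n^2/4 - 11*n - 5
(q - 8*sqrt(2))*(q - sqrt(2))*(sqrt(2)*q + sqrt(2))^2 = 2*q^4 - 18*sqrt(2)*q^3 + 4*q^3 - 36*sqrt(2)*q^2 + 34*q^2 - 18*sqrt(2)*q + 64*q + 32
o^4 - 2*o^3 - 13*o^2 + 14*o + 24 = (o - 4)*(o - 2)*(o + 1)*(o + 3)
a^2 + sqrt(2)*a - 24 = (a - 3*sqrt(2))*(a + 4*sqrt(2))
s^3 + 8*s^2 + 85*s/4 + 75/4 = (s + 5/2)^2*(s + 3)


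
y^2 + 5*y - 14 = (y - 2)*(y + 7)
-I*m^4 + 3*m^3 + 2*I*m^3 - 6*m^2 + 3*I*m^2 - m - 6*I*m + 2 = (m - 2)*(m + I)^2*(-I*m + 1)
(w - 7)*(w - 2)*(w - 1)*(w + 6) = w^4 - 4*w^3 - 37*w^2 + 124*w - 84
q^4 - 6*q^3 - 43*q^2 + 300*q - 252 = (q - 6)^2*(q - 1)*(q + 7)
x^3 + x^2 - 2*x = x*(x - 1)*(x + 2)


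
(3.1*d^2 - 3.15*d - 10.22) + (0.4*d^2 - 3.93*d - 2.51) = 3.5*d^2 - 7.08*d - 12.73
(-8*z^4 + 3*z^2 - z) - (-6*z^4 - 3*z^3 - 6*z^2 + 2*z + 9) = -2*z^4 + 3*z^3 + 9*z^2 - 3*z - 9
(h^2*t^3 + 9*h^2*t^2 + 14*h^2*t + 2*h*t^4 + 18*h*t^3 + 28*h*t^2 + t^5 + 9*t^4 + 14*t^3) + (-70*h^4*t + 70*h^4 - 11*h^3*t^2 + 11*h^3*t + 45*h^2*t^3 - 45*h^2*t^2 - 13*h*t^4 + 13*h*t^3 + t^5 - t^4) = -70*h^4*t + 70*h^4 - 11*h^3*t^2 + 11*h^3*t + 46*h^2*t^3 - 36*h^2*t^2 + 14*h^2*t - 11*h*t^4 + 31*h*t^3 + 28*h*t^2 + 2*t^5 + 8*t^4 + 14*t^3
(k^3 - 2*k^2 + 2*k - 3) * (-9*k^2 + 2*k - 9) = -9*k^5 + 20*k^4 - 31*k^3 + 49*k^2 - 24*k + 27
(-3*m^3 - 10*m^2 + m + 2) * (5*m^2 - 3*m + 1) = -15*m^5 - 41*m^4 + 32*m^3 - 3*m^2 - 5*m + 2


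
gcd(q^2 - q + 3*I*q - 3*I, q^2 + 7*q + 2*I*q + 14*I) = 1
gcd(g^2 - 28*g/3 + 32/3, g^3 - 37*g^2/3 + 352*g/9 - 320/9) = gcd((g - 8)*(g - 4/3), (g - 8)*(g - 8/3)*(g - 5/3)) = g - 8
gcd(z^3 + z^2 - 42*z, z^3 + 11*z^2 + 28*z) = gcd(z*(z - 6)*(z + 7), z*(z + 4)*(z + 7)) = z^2 + 7*z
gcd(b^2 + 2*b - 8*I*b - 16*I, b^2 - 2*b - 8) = b + 2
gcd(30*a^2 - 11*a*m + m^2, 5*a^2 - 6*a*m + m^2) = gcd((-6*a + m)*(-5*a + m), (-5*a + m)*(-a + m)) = 5*a - m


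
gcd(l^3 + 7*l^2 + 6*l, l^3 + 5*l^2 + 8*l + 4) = l + 1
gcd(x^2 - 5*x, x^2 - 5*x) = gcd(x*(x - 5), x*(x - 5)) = x^2 - 5*x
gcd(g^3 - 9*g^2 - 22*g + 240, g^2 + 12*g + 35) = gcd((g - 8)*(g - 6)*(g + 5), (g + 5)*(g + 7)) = g + 5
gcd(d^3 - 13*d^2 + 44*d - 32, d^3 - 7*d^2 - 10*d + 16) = d^2 - 9*d + 8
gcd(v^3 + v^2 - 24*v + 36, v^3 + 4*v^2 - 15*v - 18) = v^2 + 3*v - 18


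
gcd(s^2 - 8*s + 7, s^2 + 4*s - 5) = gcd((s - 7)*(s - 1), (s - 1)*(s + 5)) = s - 1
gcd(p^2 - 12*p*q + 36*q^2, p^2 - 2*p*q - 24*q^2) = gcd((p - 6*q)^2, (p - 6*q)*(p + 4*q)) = p - 6*q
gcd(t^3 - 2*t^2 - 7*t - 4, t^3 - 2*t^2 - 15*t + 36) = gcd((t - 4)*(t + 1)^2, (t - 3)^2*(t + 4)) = 1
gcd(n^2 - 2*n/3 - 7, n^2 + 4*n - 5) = 1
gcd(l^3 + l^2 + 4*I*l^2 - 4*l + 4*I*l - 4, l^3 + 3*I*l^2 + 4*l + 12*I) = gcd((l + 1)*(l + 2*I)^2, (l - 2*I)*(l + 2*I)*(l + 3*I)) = l + 2*I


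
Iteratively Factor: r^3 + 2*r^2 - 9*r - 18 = (r + 3)*(r^2 - r - 6) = (r + 2)*(r + 3)*(r - 3)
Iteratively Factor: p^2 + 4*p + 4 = (p + 2)*(p + 2)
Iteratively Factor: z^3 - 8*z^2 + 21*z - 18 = (z - 3)*(z^2 - 5*z + 6) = (z - 3)*(z - 2)*(z - 3)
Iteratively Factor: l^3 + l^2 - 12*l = (l + 4)*(l^2 - 3*l) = l*(l + 4)*(l - 3)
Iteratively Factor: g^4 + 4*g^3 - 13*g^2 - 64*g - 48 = (g + 3)*(g^3 + g^2 - 16*g - 16) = (g - 4)*(g + 3)*(g^2 + 5*g + 4) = (g - 4)*(g + 1)*(g + 3)*(g + 4)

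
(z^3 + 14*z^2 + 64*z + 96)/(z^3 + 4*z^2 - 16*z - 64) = (z + 6)/(z - 4)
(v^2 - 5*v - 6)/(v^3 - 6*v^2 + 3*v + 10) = (v - 6)/(v^2 - 7*v + 10)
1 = 1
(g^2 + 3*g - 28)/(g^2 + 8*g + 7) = (g - 4)/(g + 1)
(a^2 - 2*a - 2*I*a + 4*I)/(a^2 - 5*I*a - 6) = (a - 2)/(a - 3*I)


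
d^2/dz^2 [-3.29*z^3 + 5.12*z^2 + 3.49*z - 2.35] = 10.24 - 19.74*z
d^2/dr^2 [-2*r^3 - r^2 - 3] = -12*r - 2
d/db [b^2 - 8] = 2*b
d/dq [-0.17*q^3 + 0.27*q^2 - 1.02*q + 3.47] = -0.51*q^2 + 0.54*q - 1.02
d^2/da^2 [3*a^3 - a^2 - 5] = 18*a - 2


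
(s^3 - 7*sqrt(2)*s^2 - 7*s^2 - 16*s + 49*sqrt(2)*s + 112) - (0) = s^3 - 7*sqrt(2)*s^2 - 7*s^2 - 16*s + 49*sqrt(2)*s + 112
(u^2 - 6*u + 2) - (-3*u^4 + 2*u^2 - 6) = 3*u^4 - u^2 - 6*u + 8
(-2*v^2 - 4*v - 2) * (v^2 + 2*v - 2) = -2*v^4 - 8*v^3 - 6*v^2 + 4*v + 4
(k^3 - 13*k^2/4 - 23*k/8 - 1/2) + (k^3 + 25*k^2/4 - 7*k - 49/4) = 2*k^3 + 3*k^2 - 79*k/8 - 51/4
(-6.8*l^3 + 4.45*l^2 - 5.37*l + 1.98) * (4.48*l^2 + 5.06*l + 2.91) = -30.464*l^5 - 14.472*l^4 - 21.3286*l^3 - 5.3523*l^2 - 5.6079*l + 5.7618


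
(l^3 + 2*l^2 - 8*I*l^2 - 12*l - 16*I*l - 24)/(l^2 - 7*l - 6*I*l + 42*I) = (l^2 + 2*l*(1 - I) - 4*I)/(l - 7)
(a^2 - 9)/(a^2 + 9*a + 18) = (a - 3)/(a + 6)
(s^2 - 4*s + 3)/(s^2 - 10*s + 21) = (s - 1)/(s - 7)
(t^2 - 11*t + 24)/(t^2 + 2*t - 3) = (t^2 - 11*t + 24)/(t^2 + 2*t - 3)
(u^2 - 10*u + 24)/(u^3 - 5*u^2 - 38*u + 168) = (u - 6)/(u^2 - u - 42)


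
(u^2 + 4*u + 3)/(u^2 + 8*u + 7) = (u + 3)/(u + 7)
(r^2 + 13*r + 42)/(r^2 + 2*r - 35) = (r + 6)/(r - 5)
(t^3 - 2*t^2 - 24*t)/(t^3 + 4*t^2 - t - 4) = t*(t - 6)/(t^2 - 1)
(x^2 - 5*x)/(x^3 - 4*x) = (x - 5)/(x^2 - 4)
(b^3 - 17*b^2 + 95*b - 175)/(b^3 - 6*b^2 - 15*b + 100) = (b - 7)/(b + 4)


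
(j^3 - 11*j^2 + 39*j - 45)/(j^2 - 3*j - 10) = (j^2 - 6*j + 9)/(j + 2)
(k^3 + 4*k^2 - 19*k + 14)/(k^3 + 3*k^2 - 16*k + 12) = (k + 7)/(k + 6)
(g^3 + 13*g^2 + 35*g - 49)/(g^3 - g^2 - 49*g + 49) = (g + 7)/(g - 7)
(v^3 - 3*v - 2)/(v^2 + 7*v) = (v^3 - 3*v - 2)/(v*(v + 7))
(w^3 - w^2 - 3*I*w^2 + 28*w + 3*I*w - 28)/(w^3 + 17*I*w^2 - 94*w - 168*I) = (w^2 - w*(1 + 7*I) + 7*I)/(w^2 + 13*I*w - 42)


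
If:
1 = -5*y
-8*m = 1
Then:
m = -1/8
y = -1/5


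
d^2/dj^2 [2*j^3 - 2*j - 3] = 12*j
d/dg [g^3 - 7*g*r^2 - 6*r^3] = 3*g^2 - 7*r^2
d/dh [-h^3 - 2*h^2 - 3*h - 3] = -3*h^2 - 4*h - 3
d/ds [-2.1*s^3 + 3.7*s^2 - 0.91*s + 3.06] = -6.3*s^2 + 7.4*s - 0.91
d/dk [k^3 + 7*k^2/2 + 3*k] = 3*k^2 + 7*k + 3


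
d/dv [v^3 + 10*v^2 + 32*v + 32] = 3*v^2 + 20*v + 32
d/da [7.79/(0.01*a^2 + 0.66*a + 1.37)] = (-0.1558*a - 5.1414)/(0.01*a^2 + 0.66*a + 1.37)^2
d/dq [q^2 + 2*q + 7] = 2*q + 2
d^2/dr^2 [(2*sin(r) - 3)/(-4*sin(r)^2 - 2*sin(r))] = (8*sin(r)^2 - 52*sin(r) - 34 + 69/sin(r) + 36/sin(r)^2 + 6/sin(r)^3)/(2*(2*sin(r) + 1)^3)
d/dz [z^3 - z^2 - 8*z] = 3*z^2 - 2*z - 8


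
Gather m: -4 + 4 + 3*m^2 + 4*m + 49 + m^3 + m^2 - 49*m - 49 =m^3 + 4*m^2 - 45*m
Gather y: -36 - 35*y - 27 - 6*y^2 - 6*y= -6*y^2 - 41*y - 63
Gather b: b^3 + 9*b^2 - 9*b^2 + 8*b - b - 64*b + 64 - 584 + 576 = b^3 - 57*b + 56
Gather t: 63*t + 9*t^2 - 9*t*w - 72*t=9*t^2 + t*(-9*w - 9)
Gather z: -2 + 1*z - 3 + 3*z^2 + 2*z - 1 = 3*z^2 + 3*z - 6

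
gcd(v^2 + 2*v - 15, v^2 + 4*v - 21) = v - 3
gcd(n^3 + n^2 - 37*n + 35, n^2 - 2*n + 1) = n - 1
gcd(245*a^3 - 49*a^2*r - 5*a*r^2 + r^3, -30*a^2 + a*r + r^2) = -5*a + r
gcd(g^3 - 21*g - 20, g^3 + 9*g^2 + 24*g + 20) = 1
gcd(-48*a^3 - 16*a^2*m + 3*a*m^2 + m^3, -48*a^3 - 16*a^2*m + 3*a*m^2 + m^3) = 48*a^3 + 16*a^2*m - 3*a*m^2 - m^3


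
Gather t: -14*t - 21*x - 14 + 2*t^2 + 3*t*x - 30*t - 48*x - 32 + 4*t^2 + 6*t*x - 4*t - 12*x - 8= 6*t^2 + t*(9*x - 48) - 81*x - 54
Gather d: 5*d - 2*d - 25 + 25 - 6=3*d - 6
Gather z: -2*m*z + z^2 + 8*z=z^2 + z*(8 - 2*m)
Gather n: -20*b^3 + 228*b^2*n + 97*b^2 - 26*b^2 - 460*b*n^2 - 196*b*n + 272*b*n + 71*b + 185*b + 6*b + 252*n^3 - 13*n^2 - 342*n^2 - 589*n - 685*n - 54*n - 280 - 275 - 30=-20*b^3 + 71*b^2 + 262*b + 252*n^3 + n^2*(-460*b - 355) + n*(228*b^2 + 76*b - 1328) - 585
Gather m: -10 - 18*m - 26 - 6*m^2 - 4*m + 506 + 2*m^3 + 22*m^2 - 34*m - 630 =2*m^3 + 16*m^2 - 56*m - 160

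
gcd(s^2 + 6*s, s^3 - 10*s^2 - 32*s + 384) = s + 6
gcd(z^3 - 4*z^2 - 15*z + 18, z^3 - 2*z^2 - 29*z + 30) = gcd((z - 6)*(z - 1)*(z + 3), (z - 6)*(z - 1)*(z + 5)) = z^2 - 7*z + 6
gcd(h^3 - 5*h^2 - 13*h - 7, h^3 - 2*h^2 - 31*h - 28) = h^2 - 6*h - 7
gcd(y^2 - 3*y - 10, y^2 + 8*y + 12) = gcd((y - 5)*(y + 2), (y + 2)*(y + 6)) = y + 2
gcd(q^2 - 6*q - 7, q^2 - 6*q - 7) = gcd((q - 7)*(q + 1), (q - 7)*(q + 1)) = q^2 - 6*q - 7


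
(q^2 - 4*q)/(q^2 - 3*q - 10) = q*(4 - q)/(-q^2 + 3*q + 10)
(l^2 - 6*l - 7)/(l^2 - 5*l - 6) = (l - 7)/(l - 6)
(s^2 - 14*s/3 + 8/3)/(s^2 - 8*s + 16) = (s - 2/3)/(s - 4)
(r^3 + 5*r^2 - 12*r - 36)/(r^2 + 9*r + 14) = (r^2 + 3*r - 18)/(r + 7)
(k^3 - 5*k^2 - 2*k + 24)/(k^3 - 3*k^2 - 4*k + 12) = (k - 4)/(k - 2)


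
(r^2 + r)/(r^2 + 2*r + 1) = r/(r + 1)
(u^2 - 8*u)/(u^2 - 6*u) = (u - 8)/(u - 6)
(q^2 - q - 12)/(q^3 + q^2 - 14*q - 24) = 1/(q + 2)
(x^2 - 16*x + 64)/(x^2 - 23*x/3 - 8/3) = 3*(x - 8)/(3*x + 1)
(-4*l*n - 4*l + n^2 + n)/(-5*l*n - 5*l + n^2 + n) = (4*l - n)/(5*l - n)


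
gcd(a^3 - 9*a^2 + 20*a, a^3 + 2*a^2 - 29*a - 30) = a - 5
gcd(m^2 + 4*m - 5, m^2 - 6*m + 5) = m - 1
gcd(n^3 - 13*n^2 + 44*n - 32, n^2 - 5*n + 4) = n^2 - 5*n + 4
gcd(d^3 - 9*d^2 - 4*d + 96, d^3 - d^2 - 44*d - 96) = d^2 - 5*d - 24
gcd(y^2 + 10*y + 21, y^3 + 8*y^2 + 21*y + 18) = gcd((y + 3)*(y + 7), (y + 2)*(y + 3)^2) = y + 3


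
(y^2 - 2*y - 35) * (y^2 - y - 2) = y^4 - 3*y^3 - 35*y^2 + 39*y + 70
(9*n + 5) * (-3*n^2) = -27*n^3 - 15*n^2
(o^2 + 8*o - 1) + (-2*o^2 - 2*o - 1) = -o^2 + 6*o - 2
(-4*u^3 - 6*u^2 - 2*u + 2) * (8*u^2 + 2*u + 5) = -32*u^5 - 56*u^4 - 48*u^3 - 18*u^2 - 6*u + 10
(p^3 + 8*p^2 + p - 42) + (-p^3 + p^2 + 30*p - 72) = 9*p^2 + 31*p - 114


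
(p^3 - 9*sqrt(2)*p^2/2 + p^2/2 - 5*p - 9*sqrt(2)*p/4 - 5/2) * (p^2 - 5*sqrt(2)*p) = p^5 - 19*sqrt(2)*p^4/2 + p^4/2 - 19*sqrt(2)*p^3/4 + 40*p^3 + 20*p^2 + 25*sqrt(2)*p^2 + 25*sqrt(2)*p/2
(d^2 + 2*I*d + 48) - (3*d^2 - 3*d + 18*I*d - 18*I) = -2*d^2 + 3*d - 16*I*d + 48 + 18*I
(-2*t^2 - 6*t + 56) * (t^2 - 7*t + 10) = -2*t^4 + 8*t^3 + 78*t^2 - 452*t + 560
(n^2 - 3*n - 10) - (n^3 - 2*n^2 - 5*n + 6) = -n^3 + 3*n^2 + 2*n - 16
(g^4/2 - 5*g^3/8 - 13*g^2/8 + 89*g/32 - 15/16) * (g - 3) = g^5/2 - 17*g^4/8 + g^3/4 + 245*g^2/32 - 297*g/32 + 45/16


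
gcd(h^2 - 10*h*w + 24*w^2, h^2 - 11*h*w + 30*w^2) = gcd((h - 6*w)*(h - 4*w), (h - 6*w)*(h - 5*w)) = -h + 6*w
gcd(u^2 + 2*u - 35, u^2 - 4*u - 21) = 1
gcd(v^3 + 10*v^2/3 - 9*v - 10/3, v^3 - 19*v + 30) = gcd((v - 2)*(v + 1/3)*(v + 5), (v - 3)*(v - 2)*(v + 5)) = v^2 + 3*v - 10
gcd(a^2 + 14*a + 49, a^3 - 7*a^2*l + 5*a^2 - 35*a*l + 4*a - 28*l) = 1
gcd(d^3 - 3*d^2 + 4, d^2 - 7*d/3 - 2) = 1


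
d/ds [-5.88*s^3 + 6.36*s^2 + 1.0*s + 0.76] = -17.64*s^2 + 12.72*s + 1.0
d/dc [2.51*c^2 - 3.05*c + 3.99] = 5.02*c - 3.05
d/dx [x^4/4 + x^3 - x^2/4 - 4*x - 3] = x^3 + 3*x^2 - x/2 - 4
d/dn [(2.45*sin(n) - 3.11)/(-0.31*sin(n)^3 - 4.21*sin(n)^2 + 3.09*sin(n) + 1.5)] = (1.519*sin(n)^3 + 7.4222*sin(n)^2 - 26.1862*sin(n) + 13.2849)*cos(n)/(0.0961*sin(n)^6 + 2.6102*sin(n)^5 + 15.8083*sin(n)^4 - 26.9478*sin(n)^3 - 3.0819*sin(n)^2 + 9.27*sin(n) + 2.25)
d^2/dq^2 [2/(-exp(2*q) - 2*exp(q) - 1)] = (4 - 8*exp(q))*exp(q)/(exp(4*q) + 4*exp(3*q) + 6*exp(2*q) + 4*exp(q) + 1)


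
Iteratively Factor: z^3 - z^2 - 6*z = (z - 3)*(z^2 + 2*z) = z*(z - 3)*(z + 2)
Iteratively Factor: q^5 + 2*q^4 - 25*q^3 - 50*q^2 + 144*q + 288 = (q - 4)*(q^4 + 6*q^3 - q^2 - 54*q - 72) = (q - 4)*(q + 3)*(q^3 + 3*q^2 - 10*q - 24) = (q - 4)*(q + 3)*(q + 4)*(q^2 - q - 6) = (q - 4)*(q + 2)*(q + 3)*(q + 4)*(q - 3)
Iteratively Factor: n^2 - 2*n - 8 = (n + 2)*(n - 4)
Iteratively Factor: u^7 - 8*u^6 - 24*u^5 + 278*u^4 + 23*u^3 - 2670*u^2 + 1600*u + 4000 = (u + 1)*(u^6 - 9*u^5 - 15*u^4 + 293*u^3 - 270*u^2 - 2400*u + 4000) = (u - 2)*(u + 1)*(u^5 - 7*u^4 - 29*u^3 + 235*u^2 + 200*u - 2000) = (u - 2)*(u + 1)*(u + 4)*(u^4 - 11*u^3 + 15*u^2 + 175*u - 500) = (u - 5)*(u - 2)*(u + 1)*(u + 4)*(u^3 - 6*u^2 - 15*u + 100) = (u - 5)*(u - 2)*(u + 1)*(u + 4)^2*(u^2 - 10*u + 25) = (u - 5)^2*(u - 2)*(u + 1)*(u + 4)^2*(u - 5)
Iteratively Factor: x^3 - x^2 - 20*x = (x + 4)*(x^2 - 5*x) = (x - 5)*(x + 4)*(x)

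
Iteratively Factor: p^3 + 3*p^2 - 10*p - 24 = (p + 2)*(p^2 + p - 12) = (p + 2)*(p + 4)*(p - 3)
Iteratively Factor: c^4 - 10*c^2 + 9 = (c + 1)*(c^3 - c^2 - 9*c + 9) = (c - 3)*(c + 1)*(c^2 + 2*c - 3) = (c - 3)*(c + 1)*(c + 3)*(c - 1)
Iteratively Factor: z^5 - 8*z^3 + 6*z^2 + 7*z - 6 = (z - 2)*(z^4 + 2*z^3 - 4*z^2 - 2*z + 3) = (z - 2)*(z + 1)*(z^3 + z^2 - 5*z + 3) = (z - 2)*(z + 1)*(z + 3)*(z^2 - 2*z + 1) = (z - 2)*(z - 1)*(z + 1)*(z + 3)*(z - 1)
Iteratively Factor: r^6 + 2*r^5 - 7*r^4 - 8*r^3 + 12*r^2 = (r - 2)*(r^5 + 4*r^4 + r^3 - 6*r^2) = r*(r - 2)*(r^4 + 4*r^3 + r^2 - 6*r) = r*(r - 2)*(r + 3)*(r^3 + r^2 - 2*r) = r*(r - 2)*(r - 1)*(r + 3)*(r^2 + 2*r) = r^2*(r - 2)*(r - 1)*(r + 3)*(r + 2)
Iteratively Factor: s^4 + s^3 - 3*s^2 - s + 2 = (s - 1)*(s^3 + 2*s^2 - s - 2) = (s - 1)^2*(s^2 + 3*s + 2) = (s - 1)^2*(s + 2)*(s + 1)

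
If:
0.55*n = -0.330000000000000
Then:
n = -0.60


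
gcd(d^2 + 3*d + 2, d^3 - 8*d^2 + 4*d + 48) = d + 2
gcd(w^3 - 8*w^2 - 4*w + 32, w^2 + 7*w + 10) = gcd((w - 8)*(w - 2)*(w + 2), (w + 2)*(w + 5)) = w + 2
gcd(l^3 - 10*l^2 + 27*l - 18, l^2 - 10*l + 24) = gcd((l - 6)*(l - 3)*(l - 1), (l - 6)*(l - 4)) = l - 6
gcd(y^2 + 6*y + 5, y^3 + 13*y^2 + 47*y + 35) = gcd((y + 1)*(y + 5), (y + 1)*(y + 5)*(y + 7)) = y^2 + 6*y + 5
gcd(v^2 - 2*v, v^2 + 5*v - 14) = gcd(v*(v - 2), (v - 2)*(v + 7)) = v - 2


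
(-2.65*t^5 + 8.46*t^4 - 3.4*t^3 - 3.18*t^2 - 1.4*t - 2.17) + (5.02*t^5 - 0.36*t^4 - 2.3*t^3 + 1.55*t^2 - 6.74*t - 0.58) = 2.37*t^5 + 8.1*t^4 - 5.7*t^3 - 1.63*t^2 - 8.14*t - 2.75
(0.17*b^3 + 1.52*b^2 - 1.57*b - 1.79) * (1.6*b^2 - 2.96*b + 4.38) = 0.272*b^5 + 1.9288*b^4 - 6.2666*b^3 + 8.4408*b^2 - 1.5782*b - 7.8402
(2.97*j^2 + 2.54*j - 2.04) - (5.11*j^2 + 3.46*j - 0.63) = -2.14*j^2 - 0.92*j - 1.41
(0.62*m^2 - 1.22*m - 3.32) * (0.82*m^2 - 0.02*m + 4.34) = 0.5084*m^4 - 1.0128*m^3 - 0.00719999999999963*m^2 - 5.2284*m - 14.4088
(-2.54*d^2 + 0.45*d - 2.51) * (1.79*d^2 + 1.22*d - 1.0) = -4.5466*d^4 - 2.2933*d^3 - 1.4039*d^2 - 3.5122*d + 2.51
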